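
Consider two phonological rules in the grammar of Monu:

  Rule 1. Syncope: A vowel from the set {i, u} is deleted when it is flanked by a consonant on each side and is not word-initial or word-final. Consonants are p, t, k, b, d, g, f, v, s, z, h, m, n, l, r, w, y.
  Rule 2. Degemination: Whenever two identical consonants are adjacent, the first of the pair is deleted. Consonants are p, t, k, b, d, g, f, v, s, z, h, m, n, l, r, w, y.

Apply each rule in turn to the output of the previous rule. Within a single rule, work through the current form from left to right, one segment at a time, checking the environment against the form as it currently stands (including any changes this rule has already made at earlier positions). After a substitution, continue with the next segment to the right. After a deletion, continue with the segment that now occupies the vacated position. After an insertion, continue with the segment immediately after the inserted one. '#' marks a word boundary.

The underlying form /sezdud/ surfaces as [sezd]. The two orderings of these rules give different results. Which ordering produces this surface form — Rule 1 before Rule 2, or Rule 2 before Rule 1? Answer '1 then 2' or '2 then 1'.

Order 1 then 2:
  1 Syncope: [sezdud] → [sezdd]
  2 Degemination: [sezdd] → [sezd]
  result: [sezd]
Order 2 then 1:
  2 Degemination: no change — [sezdud]
  1 Syncope: [sezdud] → [sezdd]
  result: [sezdd]

1 then 2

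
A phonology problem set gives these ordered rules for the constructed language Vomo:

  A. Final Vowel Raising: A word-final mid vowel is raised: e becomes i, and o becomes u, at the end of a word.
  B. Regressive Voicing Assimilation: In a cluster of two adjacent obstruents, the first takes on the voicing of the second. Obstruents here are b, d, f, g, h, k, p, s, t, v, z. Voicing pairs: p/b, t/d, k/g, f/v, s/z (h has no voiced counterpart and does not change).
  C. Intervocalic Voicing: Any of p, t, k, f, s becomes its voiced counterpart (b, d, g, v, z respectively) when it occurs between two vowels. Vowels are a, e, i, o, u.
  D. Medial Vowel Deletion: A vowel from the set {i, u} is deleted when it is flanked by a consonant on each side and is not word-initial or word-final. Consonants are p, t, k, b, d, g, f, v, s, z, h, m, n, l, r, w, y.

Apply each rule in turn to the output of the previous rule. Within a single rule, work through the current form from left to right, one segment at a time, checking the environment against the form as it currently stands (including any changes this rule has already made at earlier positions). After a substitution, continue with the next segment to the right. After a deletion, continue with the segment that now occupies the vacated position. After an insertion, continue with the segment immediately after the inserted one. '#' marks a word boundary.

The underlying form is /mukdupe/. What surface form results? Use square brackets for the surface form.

[mgdbi]

A Final Vowel Raising: [mukdupe] → [mukdupi]
B Regressive Voicing Assimilation: [mukdupi] → [mugdupi]
C Intervocalic Voicing: [mugdupi] → [mugdubi]
D Medial Vowel Deletion: [mugdubi] → [mgdbi]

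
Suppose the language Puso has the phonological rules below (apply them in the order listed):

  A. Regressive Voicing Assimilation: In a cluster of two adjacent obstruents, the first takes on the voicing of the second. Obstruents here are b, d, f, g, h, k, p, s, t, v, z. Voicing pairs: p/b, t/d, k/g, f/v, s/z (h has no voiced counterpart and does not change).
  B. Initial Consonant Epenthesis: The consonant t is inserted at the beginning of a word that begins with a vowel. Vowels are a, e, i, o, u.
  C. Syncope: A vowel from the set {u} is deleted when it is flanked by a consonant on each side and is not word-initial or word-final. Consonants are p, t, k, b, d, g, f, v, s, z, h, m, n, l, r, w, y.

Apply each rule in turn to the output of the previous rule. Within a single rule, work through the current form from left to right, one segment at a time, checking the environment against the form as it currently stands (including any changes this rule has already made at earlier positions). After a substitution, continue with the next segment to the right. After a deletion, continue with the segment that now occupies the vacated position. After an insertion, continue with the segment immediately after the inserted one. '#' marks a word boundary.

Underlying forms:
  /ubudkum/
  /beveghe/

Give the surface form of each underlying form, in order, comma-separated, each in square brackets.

[tbtkm], [bevekhe]

/ubudkum/:
  A Regressive Voicing Assimilation: [ubudkum] → [ubutkum]
  B Initial Consonant Epenthesis: [ubutkum] → [tubutkum]
  C Syncope: [tubutkum] → [tbtkm]
/beveghe/:
  A Regressive Voicing Assimilation: [beveghe] → [bevekhe]
  B Initial Consonant Epenthesis: no change — [bevekhe]
  C Syncope: no change — [bevekhe]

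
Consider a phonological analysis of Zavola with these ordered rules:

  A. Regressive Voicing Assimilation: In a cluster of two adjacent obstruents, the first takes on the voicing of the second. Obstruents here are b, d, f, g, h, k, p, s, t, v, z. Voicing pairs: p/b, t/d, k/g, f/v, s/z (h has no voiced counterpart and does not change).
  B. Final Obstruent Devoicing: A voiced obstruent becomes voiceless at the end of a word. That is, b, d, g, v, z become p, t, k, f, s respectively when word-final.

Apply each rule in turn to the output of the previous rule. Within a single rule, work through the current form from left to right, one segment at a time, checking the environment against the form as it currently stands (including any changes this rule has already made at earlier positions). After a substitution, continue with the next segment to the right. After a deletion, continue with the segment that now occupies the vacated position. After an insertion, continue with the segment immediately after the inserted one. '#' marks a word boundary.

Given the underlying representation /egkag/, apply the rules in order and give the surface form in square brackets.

[ekkak]

A Regressive Voicing Assimilation: [egkag] → [ekkag]
B Final Obstruent Devoicing: [ekkag] → [ekkak]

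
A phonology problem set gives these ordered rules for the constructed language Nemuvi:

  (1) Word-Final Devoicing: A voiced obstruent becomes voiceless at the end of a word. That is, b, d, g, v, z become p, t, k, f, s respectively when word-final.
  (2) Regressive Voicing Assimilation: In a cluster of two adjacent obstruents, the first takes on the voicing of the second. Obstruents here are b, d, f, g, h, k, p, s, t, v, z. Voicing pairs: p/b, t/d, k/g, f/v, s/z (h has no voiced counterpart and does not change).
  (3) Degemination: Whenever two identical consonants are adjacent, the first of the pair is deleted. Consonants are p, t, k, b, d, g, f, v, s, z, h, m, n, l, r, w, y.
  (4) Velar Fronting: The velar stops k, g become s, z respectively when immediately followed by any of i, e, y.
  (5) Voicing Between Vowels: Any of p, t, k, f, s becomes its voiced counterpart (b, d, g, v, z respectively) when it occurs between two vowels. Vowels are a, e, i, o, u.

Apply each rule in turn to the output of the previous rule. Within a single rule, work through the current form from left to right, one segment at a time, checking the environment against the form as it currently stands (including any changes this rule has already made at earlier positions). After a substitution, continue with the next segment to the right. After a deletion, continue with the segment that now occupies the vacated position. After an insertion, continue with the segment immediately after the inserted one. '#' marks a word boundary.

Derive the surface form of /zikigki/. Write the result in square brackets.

(1) Word-Final Devoicing: no change — [zikigki]
(2) Regressive Voicing Assimilation: [zikigki] → [zikikki]
(3) Degemination: [zikikki] → [zikiki]
(4) Velar Fronting: [zikiki] → [zisisi]
(5) Voicing Between Vowels: [zisisi] → [zizizi]

[zizizi]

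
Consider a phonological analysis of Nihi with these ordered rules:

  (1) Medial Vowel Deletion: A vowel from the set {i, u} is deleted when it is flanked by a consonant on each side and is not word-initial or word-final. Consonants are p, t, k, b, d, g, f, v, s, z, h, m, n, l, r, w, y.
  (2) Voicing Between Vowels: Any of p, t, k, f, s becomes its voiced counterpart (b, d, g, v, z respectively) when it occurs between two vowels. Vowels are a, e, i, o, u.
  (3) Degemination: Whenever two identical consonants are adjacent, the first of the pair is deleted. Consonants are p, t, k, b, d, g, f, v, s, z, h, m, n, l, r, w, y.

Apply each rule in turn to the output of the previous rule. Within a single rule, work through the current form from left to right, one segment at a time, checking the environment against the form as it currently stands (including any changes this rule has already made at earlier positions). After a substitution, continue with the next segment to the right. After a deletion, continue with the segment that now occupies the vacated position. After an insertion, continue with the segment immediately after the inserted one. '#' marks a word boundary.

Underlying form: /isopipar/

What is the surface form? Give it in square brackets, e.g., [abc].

(1) Medial Vowel Deletion: [isopipar] → [isoppar]
(2) Voicing Between Vowels: [isoppar] → [izoppar]
(3) Degemination: [izoppar] → [izopar]

[izopar]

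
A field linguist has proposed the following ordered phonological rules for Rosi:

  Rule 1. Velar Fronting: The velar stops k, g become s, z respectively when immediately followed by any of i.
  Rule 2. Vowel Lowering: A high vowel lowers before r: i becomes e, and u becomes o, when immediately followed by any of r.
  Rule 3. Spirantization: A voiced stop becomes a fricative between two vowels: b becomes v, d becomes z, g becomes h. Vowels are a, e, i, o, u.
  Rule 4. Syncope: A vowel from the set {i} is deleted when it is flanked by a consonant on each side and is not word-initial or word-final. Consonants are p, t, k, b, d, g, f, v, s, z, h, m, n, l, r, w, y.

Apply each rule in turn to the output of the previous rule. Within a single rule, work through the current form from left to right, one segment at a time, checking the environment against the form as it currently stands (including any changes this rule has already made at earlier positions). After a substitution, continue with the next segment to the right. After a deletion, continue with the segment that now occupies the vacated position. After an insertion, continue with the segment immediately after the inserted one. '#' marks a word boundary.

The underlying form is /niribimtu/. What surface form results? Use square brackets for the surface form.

Rule 1 Velar Fronting: no change — [niribimtu]
Rule 2 Vowel Lowering: [niribimtu] → [neribimtu]
Rule 3 Spirantization: [neribimtu] → [nerivimtu]
Rule 4 Syncope: [nerivimtu] → [nervmtu]

[nervmtu]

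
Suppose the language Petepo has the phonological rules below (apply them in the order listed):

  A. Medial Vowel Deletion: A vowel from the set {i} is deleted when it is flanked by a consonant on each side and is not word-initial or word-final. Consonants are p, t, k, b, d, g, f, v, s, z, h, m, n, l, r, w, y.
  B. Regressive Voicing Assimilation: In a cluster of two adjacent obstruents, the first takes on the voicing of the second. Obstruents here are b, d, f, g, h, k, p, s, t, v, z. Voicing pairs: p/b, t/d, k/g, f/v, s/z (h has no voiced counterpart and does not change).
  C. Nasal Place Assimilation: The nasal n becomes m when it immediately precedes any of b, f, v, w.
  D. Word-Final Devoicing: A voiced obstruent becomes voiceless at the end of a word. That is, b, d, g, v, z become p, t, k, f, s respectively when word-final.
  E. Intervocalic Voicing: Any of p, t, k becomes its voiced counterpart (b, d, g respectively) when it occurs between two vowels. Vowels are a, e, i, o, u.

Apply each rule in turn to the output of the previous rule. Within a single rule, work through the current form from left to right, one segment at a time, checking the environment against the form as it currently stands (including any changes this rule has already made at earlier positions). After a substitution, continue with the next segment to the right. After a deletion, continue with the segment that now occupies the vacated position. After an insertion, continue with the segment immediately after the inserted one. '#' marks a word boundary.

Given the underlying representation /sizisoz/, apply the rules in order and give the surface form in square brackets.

[zssos]

A Medial Vowel Deletion: [sizisoz] → [szsoz]
B Regressive Voicing Assimilation: [szsoz] → [zssoz]
C Nasal Place Assimilation: no change — [zssoz]
D Word-Final Devoicing: [zssoz] → [zssos]
E Intervocalic Voicing: no change — [zssos]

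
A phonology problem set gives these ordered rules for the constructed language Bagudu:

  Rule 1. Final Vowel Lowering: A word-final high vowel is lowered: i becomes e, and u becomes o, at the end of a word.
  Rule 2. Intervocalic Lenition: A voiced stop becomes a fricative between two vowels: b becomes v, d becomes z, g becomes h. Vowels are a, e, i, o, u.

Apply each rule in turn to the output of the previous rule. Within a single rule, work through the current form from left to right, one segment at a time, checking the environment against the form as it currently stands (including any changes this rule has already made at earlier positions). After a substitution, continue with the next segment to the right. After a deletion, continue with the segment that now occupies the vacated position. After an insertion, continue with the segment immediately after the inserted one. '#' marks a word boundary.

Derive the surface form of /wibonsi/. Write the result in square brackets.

Rule 1 Final Vowel Lowering: [wibonsi] → [wibonse]
Rule 2 Intervocalic Lenition: [wibonse] → [wivonse]

[wivonse]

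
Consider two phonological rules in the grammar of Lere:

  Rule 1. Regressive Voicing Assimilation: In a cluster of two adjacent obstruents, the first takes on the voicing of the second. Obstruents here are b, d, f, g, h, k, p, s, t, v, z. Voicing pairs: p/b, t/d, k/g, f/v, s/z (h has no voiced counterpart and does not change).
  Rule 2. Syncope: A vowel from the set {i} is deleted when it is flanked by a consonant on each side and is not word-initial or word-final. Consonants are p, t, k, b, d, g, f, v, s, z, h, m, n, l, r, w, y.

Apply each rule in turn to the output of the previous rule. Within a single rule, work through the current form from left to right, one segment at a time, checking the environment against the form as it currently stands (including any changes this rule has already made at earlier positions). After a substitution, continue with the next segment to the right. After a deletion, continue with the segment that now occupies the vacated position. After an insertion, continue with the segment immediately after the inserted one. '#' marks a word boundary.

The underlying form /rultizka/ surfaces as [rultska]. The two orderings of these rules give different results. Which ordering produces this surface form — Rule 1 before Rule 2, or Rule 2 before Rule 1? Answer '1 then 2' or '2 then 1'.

1 then 2

Order 1 then 2:
  1 Regressive Voicing Assimilation: [rultizka] → [rultiska]
  2 Syncope: [rultiska] → [rultska]
  result: [rultska]
Order 2 then 1:
  2 Syncope: [rultizka] → [rultzka]
  1 Regressive Voicing Assimilation: [rultzka] → [ruldska]
  result: [ruldska]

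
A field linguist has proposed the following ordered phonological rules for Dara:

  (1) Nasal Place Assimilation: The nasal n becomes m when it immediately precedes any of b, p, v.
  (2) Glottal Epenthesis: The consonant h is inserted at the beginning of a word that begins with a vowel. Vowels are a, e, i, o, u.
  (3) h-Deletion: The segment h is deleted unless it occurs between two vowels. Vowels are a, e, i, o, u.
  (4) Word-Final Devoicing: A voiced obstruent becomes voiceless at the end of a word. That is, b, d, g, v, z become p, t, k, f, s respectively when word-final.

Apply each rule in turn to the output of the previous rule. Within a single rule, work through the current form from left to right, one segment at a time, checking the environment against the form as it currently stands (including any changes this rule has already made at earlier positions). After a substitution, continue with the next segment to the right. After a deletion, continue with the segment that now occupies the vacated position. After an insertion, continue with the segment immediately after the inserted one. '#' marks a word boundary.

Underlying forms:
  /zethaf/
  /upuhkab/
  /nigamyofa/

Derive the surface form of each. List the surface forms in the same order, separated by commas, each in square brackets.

/zethaf/:
  (1) Nasal Place Assimilation: no change — [zethaf]
  (2) Glottal Epenthesis: no change — [zethaf]
  (3) h-Deletion: [zethaf] → [zetaf]
  (4) Word-Final Devoicing: no change — [zetaf]
/upuhkab/:
  (1) Nasal Place Assimilation: no change — [upuhkab]
  (2) Glottal Epenthesis: [upuhkab] → [hupuhkab]
  (3) h-Deletion: [hupuhkab] → [upukab]
  (4) Word-Final Devoicing: [upukab] → [upukap]
/nigamyofa/:
  (1) Nasal Place Assimilation: no change — [nigamyofa]
  (2) Glottal Epenthesis: no change — [nigamyofa]
  (3) h-Deletion: no change — [nigamyofa]
  (4) Word-Final Devoicing: no change — [nigamyofa]

[zetaf], [upukap], [nigamyofa]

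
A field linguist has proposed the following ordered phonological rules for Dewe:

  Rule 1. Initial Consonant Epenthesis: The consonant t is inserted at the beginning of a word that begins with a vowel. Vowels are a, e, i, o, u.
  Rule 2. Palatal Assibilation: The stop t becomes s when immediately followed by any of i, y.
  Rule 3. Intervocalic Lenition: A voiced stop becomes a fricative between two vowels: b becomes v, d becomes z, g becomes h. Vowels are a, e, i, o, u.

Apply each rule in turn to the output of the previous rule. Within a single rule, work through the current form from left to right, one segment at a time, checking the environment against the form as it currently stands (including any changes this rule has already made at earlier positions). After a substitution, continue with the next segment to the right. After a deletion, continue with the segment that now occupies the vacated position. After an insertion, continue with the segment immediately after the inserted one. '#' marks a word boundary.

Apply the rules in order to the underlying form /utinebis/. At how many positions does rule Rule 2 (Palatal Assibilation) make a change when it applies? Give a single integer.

Rule 1 Initial Consonant Epenthesis: [utinebis] → [tutinebis]
Rule 2 Palatal Assibilation: [tutinebis] → [tusinebis]
Rule 3 Intervocalic Lenition: [tusinebis] → [tusinevis]
Rule Rule 2 changed 1 position(s).

1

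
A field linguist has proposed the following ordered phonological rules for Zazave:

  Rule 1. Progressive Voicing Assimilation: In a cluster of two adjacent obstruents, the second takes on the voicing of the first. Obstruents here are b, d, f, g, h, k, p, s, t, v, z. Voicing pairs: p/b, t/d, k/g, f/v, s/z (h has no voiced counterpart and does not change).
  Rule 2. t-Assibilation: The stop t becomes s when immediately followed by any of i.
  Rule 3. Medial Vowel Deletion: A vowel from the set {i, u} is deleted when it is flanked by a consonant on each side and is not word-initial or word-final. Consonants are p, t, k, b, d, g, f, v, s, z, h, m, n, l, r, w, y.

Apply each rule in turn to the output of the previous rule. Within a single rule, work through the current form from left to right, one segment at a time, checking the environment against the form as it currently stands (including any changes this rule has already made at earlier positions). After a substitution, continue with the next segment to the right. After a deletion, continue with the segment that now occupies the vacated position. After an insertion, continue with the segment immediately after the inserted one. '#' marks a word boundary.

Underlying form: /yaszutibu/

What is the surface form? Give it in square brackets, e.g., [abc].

[yasssbu]

Rule 1 Progressive Voicing Assimilation: [yaszutibu] → [yassutibu]
Rule 2 t-Assibilation: [yassutibu] → [yassusibu]
Rule 3 Medial Vowel Deletion: [yassusibu] → [yasssbu]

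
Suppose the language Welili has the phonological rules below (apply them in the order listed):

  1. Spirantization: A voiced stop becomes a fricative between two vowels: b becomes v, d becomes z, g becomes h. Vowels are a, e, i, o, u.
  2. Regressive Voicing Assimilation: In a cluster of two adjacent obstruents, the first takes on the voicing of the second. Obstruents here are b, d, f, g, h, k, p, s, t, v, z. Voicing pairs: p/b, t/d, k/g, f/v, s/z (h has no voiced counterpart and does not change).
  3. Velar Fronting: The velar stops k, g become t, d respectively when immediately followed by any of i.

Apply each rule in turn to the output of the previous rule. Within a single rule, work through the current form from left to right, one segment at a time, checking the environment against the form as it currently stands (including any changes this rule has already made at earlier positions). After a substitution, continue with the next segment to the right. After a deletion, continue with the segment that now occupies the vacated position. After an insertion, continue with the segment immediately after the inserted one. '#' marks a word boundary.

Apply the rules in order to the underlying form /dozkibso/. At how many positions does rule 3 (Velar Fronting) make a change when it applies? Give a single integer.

1

1 Spirantization: no change — [dozkibso]
2 Regressive Voicing Assimilation: [dozkibso] → [doskipso]
3 Velar Fronting: [doskipso] → [dostipso]
Rule 3 changed 1 position(s).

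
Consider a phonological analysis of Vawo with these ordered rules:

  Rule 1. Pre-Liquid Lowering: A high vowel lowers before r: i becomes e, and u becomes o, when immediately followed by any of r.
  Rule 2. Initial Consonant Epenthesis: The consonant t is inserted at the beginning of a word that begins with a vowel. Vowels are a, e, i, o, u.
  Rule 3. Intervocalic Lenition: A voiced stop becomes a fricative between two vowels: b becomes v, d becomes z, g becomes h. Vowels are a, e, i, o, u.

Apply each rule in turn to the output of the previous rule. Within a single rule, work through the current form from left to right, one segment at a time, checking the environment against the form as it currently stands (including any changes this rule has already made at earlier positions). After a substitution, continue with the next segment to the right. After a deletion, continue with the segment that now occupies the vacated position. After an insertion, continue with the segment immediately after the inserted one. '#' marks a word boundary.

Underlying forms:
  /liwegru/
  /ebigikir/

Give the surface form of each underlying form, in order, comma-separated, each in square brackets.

[liwegru], [tevihiker]

/liwegru/:
  Rule 1 Pre-Liquid Lowering: no change — [liwegru]
  Rule 2 Initial Consonant Epenthesis: no change — [liwegru]
  Rule 3 Intervocalic Lenition: no change — [liwegru]
/ebigikir/:
  Rule 1 Pre-Liquid Lowering: [ebigikir] → [ebigiker]
  Rule 2 Initial Consonant Epenthesis: [ebigiker] → [tebigiker]
  Rule 3 Intervocalic Lenition: [tebigiker] → [tevihiker]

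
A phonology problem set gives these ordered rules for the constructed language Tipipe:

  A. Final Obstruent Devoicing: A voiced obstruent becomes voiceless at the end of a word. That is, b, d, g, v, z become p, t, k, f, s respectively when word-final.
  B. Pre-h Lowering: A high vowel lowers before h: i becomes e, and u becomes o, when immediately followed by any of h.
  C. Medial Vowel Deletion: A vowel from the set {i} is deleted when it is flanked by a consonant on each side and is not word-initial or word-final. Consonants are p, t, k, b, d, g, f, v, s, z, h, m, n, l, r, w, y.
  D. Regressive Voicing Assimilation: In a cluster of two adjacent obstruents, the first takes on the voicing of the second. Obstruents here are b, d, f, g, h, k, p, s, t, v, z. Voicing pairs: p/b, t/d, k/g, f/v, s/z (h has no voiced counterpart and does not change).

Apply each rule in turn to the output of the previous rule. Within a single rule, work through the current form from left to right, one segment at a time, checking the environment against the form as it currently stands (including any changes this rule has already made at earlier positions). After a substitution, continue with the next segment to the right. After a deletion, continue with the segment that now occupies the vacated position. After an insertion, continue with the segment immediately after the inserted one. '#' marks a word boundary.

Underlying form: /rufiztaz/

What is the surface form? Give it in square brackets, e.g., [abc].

[ruvstas]

A Final Obstruent Devoicing: [rufiztaz] → [rufiztas]
B Pre-h Lowering: no change — [rufiztas]
C Medial Vowel Deletion: [rufiztas] → [rufztas]
D Regressive Voicing Assimilation: [rufztas] → [ruvstas]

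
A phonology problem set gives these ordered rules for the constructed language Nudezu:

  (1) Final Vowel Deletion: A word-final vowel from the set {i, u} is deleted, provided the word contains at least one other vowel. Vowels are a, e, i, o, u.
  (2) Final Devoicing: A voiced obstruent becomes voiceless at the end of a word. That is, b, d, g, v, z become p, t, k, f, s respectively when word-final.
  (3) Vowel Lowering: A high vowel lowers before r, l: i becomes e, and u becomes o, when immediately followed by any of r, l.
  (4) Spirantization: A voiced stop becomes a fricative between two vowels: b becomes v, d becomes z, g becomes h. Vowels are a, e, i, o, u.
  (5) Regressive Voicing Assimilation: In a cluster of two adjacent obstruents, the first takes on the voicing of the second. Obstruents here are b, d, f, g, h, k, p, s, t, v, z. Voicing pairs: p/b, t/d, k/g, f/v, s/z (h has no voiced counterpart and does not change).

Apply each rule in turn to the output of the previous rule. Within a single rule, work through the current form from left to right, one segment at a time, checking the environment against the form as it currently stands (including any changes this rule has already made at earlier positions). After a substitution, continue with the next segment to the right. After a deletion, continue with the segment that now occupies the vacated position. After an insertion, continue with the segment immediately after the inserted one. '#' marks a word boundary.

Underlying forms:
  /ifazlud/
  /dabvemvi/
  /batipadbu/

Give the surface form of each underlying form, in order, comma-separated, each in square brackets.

[ifazlut], [dabvemf], [batipatp]

/ifazlud/:
  (1) Final Vowel Deletion: no change — [ifazlud]
  (2) Final Devoicing: [ifazlud] → [ifazlut]
  (3) Vowel Lowering: no change — [ifazlut]
  (4) Spirantization: no change — [ifazlut]
  (5) Regressive Voicing Assimilation: no change — [ifazlut]
/dabvemvi/:
  (1) Final Vowel Deletion: [dabvemvi] → [dabvemv]
  (2) Final Devoicing: [dabvemv] → [dabvemf]
  (3) Vowel Lowering: no change — [dabvemf]
  (4) Spirantization: no change — [dabvemf]
  (5) Regressive Voicing Assimilation: no change — [dabvemf]
/batipadbu/:
  (1) Final Vowel Deletion: [batipadbu] → [batipadb]
  (2) Final Devoicing: [batipadb] → [batipadp]
  (3) Vowel Lowering: no change — [batipadp]
  (4) Spirantization: no change — [batipadp]
  (5) Regressive Voicing Assimilation: [batipadp] → [batipatp]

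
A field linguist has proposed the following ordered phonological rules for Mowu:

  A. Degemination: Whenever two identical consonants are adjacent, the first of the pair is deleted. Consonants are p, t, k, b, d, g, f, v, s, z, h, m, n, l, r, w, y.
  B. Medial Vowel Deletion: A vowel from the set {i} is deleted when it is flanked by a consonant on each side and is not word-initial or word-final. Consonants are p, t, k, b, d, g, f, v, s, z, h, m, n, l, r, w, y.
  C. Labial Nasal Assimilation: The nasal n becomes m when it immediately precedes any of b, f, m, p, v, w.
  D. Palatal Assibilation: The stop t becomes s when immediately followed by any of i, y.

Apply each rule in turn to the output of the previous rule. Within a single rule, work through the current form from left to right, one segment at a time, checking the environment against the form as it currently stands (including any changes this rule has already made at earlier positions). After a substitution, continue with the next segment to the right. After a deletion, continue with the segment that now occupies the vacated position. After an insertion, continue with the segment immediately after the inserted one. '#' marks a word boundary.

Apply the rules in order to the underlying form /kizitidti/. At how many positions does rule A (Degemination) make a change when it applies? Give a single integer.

A Degemination: no change — [kizitidti]
B Medial Vowel Deletion: [kizitidti] → [kztdti]
C Labial Nasal Assimilation: no change — [kztdti]
D Palatal Assibilation: [kztdti] → [kztdsi]
Rule A changed 0 position(s).

0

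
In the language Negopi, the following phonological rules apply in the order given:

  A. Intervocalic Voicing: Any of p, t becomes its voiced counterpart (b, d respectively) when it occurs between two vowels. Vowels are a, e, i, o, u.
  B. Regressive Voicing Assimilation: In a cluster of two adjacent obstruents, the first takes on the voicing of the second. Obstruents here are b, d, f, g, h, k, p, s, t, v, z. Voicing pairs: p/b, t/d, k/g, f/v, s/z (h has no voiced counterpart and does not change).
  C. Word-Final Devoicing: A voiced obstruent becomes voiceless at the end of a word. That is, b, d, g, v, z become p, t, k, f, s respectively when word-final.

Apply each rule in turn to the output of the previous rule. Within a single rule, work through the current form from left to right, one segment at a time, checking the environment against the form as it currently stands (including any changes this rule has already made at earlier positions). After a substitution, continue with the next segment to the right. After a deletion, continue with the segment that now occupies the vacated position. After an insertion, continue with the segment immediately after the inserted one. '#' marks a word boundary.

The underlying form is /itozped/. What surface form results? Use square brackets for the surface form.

[idospet]

A Intervocalic Voicing: [itozped] → [idozped]
B Regressive Voicing Assimilation: [idozped] → [idosped]
C Word-Final Devoicing: [idosped] → [idospet]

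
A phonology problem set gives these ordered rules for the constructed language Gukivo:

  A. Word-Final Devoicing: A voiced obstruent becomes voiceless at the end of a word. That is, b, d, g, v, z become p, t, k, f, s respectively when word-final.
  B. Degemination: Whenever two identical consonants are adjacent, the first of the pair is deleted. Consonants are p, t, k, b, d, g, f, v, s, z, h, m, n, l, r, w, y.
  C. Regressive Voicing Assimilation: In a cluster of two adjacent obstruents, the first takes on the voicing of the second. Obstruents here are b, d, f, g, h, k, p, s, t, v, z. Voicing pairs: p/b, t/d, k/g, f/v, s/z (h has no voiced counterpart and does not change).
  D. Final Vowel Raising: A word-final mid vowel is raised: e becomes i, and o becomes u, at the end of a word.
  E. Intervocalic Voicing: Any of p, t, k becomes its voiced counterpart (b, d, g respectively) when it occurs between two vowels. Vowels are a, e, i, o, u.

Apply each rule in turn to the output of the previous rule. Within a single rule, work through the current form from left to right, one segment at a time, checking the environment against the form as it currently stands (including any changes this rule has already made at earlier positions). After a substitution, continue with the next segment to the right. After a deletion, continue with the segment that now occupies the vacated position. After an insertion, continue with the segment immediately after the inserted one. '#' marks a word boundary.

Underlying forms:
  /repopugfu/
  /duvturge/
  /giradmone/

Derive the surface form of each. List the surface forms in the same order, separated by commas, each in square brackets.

[rebobukfu], [dufturgi], [giradmoni]

/repopugfu/:
  A Word-Final Devoicing: no change — [repopugfu]
  B Degemination: no change — [repopugfu]
  C Regressive Voicing Assimilation: [repopugfu] → [repopukfu]
  D Final Vowel Raising: no change — [repopukfu]
  E Intervocalic Voicing: [repopukfu] → [rebobukfu]
/duvturge/:
  A Word-Final Devoicing: no change — [duvturge]
  B Degemination: no change — [duvturge]
  C Regressive Voicing Assimilation: [duvturge] → [dufturge]
  D Final Vowel Raising: [dufturge] → [dufturgi]
  E Intervocalic Voicing: no change — [dufturgi]
/giradmone/:
  A Word-Final Devoicing: no change — [giradmone]
  B Degemination: no change — [giradmone]
  C Regressive Voicing Assimilation: no change — [giradmone]
  D Final Vowel Raising: [giradmone] → [giradmoni]
  E Intervocalic Voicing: no change — [giradmoni]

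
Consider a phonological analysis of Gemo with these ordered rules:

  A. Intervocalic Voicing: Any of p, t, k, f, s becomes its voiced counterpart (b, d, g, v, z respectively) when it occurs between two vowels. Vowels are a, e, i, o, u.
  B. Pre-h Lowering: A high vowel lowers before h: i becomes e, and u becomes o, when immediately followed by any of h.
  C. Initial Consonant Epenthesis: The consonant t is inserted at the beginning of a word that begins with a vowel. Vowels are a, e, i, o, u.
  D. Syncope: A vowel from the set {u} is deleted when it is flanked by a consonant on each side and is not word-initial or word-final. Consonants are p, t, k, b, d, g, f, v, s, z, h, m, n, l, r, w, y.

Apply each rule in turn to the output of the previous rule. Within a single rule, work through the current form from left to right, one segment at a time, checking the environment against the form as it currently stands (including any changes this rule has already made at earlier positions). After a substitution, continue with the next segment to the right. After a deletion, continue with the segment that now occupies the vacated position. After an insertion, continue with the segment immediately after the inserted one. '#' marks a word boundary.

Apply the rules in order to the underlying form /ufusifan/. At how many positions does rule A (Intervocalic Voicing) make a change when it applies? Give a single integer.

3

A Intervocalic Voicing: [ufusifan] → [uvuzivan]
B Pre-h Lowering: no change — [uvuzivan]
C Initial Consonant Epenthesis: [uvuzivan] → [tuvuzivan]
D Syncope: [tuvuzivan] → [tvzivan]
Rule A changed 3 position(s).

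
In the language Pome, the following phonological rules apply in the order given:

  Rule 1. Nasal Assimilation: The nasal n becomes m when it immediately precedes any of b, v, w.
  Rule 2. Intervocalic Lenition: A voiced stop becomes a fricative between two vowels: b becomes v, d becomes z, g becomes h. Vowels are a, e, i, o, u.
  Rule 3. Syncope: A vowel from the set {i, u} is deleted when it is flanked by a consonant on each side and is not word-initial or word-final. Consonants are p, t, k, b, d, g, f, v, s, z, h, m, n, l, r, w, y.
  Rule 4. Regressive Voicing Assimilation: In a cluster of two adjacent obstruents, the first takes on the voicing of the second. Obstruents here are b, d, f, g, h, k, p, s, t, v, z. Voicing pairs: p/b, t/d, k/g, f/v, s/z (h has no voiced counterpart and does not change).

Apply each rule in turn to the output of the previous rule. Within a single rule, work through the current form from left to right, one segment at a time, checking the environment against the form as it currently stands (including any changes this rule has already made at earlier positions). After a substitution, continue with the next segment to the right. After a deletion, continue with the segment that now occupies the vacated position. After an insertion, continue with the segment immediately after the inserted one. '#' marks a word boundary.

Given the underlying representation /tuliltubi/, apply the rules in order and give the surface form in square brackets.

[tlldvi]

Rule 1 Nasal Assimilation: no change — [tuliltubi]
Rule 2 Intervocalic Lenition: [tuliltubi] → [tuliltuvi]
Rule 3 Syncope: [tuliltuvi] → [tlltvi]
Rule 4 Regressive Voicing Assimilation: [tlltvi] → [tlldvi]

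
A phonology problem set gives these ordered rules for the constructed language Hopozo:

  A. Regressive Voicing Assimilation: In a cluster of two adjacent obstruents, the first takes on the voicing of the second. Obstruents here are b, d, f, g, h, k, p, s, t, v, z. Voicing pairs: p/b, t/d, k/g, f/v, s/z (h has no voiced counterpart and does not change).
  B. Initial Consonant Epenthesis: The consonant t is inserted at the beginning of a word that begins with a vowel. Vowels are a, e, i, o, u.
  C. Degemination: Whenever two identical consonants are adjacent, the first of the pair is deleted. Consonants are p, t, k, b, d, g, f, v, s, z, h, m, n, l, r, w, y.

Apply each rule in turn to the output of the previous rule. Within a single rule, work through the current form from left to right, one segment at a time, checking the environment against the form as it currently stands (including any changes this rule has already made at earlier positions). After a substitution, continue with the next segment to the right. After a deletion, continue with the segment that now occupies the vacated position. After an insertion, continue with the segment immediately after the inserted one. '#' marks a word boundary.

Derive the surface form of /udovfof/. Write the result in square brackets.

A Regressive Voicing Assimilation: [udovfof] → [udoffof]
B Initial Consonant Epenthesis: [udoffof] → [tudoffof]
C Degemination: [tudoffof] → [tudofof]

[tudofof]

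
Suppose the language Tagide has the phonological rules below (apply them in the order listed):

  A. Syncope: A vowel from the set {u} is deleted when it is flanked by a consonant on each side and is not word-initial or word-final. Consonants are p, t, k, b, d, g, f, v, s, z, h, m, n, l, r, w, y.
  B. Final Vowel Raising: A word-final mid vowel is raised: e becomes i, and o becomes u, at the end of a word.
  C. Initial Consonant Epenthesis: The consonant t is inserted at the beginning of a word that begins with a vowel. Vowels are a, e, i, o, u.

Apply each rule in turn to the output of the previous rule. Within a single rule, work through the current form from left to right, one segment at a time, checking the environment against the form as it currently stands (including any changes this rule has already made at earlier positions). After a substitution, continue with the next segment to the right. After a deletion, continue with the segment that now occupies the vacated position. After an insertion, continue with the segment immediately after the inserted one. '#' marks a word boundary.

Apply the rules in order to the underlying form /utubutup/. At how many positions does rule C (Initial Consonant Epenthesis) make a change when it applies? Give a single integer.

1

A Syncope: [utubutup] → [utbtp]
B Final Vowel Raising: no change — [utbtp]
C Initial Consonant Epenthesis: [utbtp] → [tutbtp]
Rule C changed 1 position(s).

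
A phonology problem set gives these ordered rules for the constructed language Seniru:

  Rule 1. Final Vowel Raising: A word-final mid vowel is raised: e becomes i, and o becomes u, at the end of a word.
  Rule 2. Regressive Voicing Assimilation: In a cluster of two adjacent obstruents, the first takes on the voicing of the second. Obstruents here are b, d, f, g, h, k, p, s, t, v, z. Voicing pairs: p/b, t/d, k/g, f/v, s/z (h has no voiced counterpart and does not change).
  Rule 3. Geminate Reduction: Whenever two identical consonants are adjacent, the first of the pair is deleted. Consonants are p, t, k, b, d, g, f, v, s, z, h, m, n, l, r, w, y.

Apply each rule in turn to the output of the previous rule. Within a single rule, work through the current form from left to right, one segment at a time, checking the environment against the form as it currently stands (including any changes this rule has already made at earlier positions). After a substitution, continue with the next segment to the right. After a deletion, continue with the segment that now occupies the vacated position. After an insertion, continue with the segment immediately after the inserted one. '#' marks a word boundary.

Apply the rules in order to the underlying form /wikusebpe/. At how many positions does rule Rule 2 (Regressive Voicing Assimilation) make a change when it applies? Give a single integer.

1

Rule 1 Final Vowel Raising: [wikusebpe] → [wikusebpi]
Rule 2 Regressive Voicing Assimilation: [wikusebpi] → [wikuseppi]
Rule 3 Geminate Reduction: [wikuseppi] → [wikusepi]
Rule Rule 2 changed 1 position(s).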